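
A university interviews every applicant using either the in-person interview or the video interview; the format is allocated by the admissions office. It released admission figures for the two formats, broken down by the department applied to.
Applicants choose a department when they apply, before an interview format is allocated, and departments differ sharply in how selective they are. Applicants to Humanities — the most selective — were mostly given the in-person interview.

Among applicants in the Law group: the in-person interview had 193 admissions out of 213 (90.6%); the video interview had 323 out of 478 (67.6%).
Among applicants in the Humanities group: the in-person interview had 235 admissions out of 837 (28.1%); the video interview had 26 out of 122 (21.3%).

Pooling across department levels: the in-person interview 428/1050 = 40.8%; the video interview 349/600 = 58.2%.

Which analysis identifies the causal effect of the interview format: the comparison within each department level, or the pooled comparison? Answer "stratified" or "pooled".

Here department is a common cause — it drives both which interview format a case falls under and the outcome. The crude comparison mixes populations; the stratum-specific rates are the causally relevant ones.
Within each level — Law: 90.6% vs 67.6%; Humanities: 28.1% vs 21.3% — the in-person interview is higher every time.

stratified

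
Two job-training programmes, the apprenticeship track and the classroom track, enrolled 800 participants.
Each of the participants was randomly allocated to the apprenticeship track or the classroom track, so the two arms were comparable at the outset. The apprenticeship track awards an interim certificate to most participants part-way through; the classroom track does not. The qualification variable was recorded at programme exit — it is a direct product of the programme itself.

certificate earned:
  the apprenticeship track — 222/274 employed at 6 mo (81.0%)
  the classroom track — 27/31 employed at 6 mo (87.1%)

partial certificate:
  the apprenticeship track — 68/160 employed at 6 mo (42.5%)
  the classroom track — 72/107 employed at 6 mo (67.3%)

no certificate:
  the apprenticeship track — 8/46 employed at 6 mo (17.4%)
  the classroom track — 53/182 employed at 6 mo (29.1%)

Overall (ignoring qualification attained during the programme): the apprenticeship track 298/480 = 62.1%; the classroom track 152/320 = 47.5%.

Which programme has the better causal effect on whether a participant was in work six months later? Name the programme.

the apprenticeship track

The stratified and pooled comparisons disagree (the classroom track wins within each qualification attained during the programme; the apprenticeship track wins overall), so the answer turns on the causal role of qualification attained during the programme.
The distribution of qualification attained during the programme is itself part of what the programme does — it is an intermediate outcome. Holding it fixed would remove that part of the effect; the total effect is the pooled difference.
Pooled: the apprenticeship track 62.1% vs the classroom track 47.5%; the apprenticeship track is higher overall.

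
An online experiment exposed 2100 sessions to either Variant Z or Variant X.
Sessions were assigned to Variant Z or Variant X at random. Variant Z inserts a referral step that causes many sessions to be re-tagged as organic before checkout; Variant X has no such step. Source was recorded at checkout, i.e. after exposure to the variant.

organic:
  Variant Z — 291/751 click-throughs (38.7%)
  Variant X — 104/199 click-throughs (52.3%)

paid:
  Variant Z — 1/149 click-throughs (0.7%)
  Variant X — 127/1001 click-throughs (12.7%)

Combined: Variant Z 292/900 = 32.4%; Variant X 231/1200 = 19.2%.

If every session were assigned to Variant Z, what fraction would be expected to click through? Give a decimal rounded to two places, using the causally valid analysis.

The traffic source-specific comparison favours Variant X throughout, but the pooled figures favour Variant Z. The question is whether to condition on traffic source.
Traffic source is downstream of the variant. One should not condition on a consequence of treatment, so the overall rates are the right comparison.
So P(outcome | do(Variant Z)) is just the pooled rate for Variant Z: 292/900 = 0.324.

0.32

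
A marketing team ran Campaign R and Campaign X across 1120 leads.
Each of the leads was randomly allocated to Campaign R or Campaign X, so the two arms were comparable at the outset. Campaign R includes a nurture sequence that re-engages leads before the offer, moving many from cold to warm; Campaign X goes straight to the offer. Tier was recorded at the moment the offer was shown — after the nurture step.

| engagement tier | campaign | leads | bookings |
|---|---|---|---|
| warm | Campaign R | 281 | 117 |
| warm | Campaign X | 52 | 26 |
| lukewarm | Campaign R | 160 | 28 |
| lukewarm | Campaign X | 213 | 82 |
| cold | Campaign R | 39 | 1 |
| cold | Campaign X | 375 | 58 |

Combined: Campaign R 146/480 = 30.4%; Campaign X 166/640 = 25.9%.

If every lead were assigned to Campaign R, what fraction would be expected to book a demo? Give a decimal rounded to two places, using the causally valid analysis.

0.30

Engagement tier is recorded after the campaign and is itself shifted by it — it sits on the causal path from campaign to outcome. Conditioning on a mediator would strip out part of the effect we want; the pooled comparison gives the total causal effect.
So P(outcome | do(Campaign R)) is just the pooled rate for Campaign R: 146/480 = 0.304.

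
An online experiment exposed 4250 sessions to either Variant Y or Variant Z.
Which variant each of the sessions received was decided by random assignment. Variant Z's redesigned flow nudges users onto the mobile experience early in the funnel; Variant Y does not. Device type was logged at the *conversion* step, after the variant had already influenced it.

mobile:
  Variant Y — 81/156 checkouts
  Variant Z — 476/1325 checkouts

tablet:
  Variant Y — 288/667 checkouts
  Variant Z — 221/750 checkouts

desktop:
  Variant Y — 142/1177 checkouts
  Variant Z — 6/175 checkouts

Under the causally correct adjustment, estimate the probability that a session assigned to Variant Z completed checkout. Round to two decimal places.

0.31

The device type-specific comparison favours Variant Y throughout, but the pooled figures favour Variant Z. The question is whether to condition on device type.
Device type is downstream of the variant. One should not condition on a consequence of treatment, so the overall rates are the right comparison.
So P(outcome | do(Variant Z)) is just the pooled rate for Variant Z: 703/2250 = 0.312.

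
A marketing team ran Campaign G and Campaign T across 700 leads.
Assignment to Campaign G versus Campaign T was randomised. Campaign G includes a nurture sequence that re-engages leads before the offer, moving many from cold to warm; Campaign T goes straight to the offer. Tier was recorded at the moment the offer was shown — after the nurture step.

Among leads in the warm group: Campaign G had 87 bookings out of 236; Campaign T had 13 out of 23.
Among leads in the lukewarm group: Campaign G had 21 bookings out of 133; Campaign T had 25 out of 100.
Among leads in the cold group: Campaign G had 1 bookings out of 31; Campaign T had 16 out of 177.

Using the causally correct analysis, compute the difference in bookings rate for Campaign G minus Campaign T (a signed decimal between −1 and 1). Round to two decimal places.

+0.09

Campaign T is higher inside every engagement tier stratum but Campaign G is higher in aggregate. Whether to stratify depends on how engagement tier relates to the campaign.
Engagement tier is recorded after the campaign and is itself shifted by it — it sits on the causal path from campaign to outcome. Conditioning on a mediator would strip out part of the effect we want; the pooled comparison gives the total causal effect.
The causal difference is the pooled difference: 0.273 − 0.180 = +0.092.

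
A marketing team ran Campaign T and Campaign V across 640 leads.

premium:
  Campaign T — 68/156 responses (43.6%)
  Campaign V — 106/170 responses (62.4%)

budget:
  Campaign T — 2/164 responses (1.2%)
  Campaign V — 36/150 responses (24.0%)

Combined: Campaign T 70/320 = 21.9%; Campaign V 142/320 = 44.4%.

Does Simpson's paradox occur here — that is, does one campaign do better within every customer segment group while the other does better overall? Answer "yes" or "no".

no

Within each customer segment level (premium 43.6% vs 62.4%; budget 1.2% vs 24.0%), Campaign V has the higher rate every time. Pooled: 21.9% vs 44.4% — Campaign V has the higher rate overall. They agree.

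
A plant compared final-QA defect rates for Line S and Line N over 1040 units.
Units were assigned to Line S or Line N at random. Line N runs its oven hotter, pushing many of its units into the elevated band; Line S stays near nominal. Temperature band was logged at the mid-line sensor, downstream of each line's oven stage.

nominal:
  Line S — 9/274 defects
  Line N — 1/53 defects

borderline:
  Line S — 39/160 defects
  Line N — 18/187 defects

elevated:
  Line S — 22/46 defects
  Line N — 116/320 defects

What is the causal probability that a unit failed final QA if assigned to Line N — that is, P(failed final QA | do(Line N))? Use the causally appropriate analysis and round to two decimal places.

0.24

The in-process temperature band-specific comparison favours Line N throughout, but the pooled figures favour Line S. The question is whether to condition on in-process temperature band.
In-process temperature band is downstream of the line. One should not condition on a consequence of treatment, so the overall rates are the right comparison.
So P(outcome | do(Line N)) is just the pooled rate for Line N: 135/560 = 0.241.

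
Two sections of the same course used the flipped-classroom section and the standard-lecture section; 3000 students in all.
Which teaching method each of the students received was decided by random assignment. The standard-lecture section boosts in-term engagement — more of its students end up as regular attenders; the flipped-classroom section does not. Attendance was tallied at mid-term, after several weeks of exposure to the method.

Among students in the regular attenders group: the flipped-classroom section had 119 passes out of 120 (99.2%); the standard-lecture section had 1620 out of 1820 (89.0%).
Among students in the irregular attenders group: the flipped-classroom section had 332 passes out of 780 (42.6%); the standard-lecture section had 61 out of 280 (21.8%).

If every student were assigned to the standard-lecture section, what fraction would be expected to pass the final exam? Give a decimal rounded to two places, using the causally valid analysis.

0.80

Mid-term attendance here is a post-treatment variable shaped by the teaching method; conditioning on it would introduce bias rather than remove it. The overall comparison is the causal one.
So P(outcome | do(the standard-lecture section)) is just the pooled rate for the standard-lecture section: 1681/2100 = 0.800.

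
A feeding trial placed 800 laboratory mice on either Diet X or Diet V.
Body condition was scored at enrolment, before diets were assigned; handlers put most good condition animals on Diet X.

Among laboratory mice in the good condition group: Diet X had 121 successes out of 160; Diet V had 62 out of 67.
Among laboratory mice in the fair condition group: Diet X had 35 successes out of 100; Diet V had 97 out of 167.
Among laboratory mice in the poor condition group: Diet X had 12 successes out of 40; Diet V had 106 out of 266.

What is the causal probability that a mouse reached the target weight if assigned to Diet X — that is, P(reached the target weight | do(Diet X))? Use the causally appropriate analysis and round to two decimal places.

0.45

Diet V is higher inside every starting body condition stratum but Diet X is higher in aggregate. Whether to stratify depends on how starting body condition relates to the diet.
Since starting body condition is a pre-existing factor (not a product of the diet) and it affects the outcome on its own, it is a confounder. The stratified rates, not the pooled rate, identify the causal effect.
Standardising Diet X to the population starting body condition mix: 0.284·121/160 + 0.334·35/100 + 0.383·12/40 = 0.446.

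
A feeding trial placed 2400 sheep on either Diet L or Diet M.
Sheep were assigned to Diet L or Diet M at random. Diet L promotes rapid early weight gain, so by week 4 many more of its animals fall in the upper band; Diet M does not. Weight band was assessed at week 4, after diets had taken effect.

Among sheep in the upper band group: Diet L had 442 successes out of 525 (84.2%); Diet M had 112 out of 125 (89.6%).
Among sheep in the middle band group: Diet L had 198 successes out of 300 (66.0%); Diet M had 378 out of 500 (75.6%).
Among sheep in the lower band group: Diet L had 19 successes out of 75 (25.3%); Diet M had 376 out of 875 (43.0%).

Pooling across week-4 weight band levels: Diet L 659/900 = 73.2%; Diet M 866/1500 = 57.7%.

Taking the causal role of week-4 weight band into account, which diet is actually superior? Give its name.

Diet L

Week-4 weight band is recorded after the diet and is itself shifted by it — it sits on the causal path from diet to outcome. Conditioning on a mediator would strip out part of the effect we want; the pooled comparison gives the total causal effect.
Pooled: Diet L 73.2% vs Diet M 57.7%; Diet L is higher overall.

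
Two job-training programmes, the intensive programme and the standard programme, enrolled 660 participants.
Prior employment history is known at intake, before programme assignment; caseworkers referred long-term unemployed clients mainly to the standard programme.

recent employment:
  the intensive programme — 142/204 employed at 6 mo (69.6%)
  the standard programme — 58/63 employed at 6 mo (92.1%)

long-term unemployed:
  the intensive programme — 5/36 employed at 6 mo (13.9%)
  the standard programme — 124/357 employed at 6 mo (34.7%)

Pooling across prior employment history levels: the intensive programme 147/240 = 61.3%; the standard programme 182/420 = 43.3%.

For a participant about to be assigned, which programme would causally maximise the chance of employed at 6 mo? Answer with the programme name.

Within every prior employment history level the standard programme has the higher rate, yet pooled the intensive programme does — Simpson's reversal.
Nothing the programme does changes prior employment history; the imbalance is an allocation artefact. With prior employment history also predicting the outcome, the pooled figure is confounded, and the within-stratum comparison is the causal one.
Within each level — recent employment: 69.6% vs 92.1%; long-term unemployed: 13.9% vs 34.7% — the standard programme is higher every time.

the standard programme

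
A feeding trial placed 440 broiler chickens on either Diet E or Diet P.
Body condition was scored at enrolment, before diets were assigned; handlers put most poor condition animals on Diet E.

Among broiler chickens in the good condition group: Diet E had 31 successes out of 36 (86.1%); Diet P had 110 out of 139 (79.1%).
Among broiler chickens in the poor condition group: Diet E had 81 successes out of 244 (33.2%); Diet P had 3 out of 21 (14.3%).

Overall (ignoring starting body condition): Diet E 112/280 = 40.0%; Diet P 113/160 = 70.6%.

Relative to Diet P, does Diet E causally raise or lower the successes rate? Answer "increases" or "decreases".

increases

Within every starting body condition level Diet E has the higher rate, yet pooled Diet P does — Simpson's reversal.
The imbalance in starting body condition arose from how broiler chickens were allocated, not from anything the diet did; and starting body condition independently affects the outcome. The pooled gap is confounded — condition on starting body condition.
Within each level — good condition: 86.1% vs 79.1%; poor condition: 33.2% vs 14.3% — Diet E is higher every time.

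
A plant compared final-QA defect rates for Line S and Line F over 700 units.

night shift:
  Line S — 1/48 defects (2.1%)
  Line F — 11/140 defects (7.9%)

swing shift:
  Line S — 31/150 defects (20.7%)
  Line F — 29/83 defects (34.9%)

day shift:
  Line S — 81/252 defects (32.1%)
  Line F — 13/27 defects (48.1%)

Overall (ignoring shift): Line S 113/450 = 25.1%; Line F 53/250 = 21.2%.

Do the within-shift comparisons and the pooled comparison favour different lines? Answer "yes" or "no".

yes

Within each shift level (night shift 2.1% vs 7.9%; swing shift 20.7% vs 34.9%; day shift 32.1% vs 48.1%), Line S has the lower rate every time. Pooled: 25.1% vs 21.2% — Line F has the lower rate overall. The two comparisons disagree.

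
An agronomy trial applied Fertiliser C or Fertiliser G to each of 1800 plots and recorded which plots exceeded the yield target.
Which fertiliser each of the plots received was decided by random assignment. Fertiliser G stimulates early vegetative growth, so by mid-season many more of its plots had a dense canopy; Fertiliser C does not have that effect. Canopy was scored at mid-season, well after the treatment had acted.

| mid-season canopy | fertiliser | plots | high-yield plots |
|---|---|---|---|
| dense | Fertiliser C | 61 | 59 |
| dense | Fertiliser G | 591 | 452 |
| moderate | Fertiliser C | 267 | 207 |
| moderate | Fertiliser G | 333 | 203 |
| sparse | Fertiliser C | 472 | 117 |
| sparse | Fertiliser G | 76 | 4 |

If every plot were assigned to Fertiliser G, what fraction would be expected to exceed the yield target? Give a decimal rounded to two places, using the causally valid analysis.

0.66

Within every mid-season canopy level Fertiliser C has the higher rate, yet pooled Fertiliser G does — Simpson's reversal.
Mid-season canopy is downstream of the fertiliser. One should not condition on a consequence of treatment, so the overall rates are the right comparison.
So P(outcome | do(Fertiliser G)) is just the pooled rate for Fertiliser G: 659/1000 = 0.659.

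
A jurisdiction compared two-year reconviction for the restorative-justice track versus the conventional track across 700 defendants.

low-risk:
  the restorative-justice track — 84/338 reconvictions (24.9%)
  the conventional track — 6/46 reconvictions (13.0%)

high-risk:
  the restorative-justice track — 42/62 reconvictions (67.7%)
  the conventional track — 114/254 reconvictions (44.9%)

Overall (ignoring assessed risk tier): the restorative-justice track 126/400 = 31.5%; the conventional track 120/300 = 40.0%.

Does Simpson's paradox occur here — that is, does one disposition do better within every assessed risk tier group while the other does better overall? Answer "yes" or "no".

yes

Within each assessed risk tier level (low-risk 24.9% vs 13.0%; high-risk 67.7% vs 44.9%), the conventional track has the lower rate every time. Pooled: 31.5% vs 40.0% — the restorative-justice track has the lower rate overall. The two comparisons disagree.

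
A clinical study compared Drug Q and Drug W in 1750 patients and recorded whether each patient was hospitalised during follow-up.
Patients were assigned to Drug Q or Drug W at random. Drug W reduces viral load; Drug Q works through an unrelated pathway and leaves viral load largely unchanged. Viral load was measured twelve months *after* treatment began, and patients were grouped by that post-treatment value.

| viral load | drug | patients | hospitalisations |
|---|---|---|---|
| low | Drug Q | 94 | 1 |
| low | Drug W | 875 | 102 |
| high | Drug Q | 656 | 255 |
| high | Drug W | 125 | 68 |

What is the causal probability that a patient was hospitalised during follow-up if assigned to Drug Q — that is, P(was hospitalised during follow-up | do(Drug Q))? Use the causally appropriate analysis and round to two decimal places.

Drug Q is lower inside every viral load stratum but Drug W is lower in aggregate. Whether to stratify depends on how viral load relates to the drug.
The distribution of viral load is itself part of what the drug does — it is an intermediate outcome. Holding it fixed would remove that part of the effect; the total effect is the pooled difference.
So P(outcome | do(Drug Q)) is just the pooled rate for Drug Q: 256/750 = 0.341.

0.34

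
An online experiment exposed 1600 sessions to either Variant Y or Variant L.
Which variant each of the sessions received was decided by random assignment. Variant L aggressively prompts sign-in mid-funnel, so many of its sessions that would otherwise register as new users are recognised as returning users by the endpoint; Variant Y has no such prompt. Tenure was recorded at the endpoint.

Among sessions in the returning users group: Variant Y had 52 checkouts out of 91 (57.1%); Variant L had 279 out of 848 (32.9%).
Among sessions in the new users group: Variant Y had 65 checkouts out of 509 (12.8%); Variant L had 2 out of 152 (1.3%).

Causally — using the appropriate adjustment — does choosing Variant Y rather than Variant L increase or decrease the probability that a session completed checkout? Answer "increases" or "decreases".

decreases

User tenure is downstream of the variant. One should not condition on a consequence of treatment, so the overall rates are the right comparison.
Pooled: Variant Y 19.5% vs Variant L 28.1%; Variant L is higher overall.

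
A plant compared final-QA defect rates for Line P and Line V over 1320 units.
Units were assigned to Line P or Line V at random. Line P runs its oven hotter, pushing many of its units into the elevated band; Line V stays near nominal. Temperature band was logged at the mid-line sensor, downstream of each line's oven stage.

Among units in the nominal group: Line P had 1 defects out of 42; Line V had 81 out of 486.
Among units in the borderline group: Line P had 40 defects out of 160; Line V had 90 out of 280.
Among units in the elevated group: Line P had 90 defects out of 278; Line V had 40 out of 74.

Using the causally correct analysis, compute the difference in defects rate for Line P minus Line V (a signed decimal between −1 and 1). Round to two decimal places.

The distribution of in-process temperature band is itself part of what the line does — it is an intermediate outcome. Holding it fixed would remove that part of the effect; the total effect is the pooled difference.
The causal difference is the pooled difference: 0.273 − 0.251 = +0.022.

+0.02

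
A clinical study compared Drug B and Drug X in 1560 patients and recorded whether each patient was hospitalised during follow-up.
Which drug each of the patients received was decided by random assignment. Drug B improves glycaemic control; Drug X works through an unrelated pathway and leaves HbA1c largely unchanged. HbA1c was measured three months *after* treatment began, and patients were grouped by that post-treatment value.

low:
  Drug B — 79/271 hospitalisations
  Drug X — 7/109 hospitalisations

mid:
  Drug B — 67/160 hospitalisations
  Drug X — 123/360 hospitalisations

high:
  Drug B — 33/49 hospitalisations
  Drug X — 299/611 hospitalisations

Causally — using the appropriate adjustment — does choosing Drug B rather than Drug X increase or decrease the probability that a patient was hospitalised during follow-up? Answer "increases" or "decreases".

decreases

The HbA1c-specific comparison favours Drug X throughout, but the pooled figures favour Drug B. The question is whether to condition on HbA1c.
HbA1c lies on the pathway drug → HbA1c → outcome, so adjusting for it blocks the indirect effect. For the total causal effect of drug, use the unadjusted pooled rates.
Pooled: Drug B 37.3% vs Drug X 39.7%; Drug B is lower overall.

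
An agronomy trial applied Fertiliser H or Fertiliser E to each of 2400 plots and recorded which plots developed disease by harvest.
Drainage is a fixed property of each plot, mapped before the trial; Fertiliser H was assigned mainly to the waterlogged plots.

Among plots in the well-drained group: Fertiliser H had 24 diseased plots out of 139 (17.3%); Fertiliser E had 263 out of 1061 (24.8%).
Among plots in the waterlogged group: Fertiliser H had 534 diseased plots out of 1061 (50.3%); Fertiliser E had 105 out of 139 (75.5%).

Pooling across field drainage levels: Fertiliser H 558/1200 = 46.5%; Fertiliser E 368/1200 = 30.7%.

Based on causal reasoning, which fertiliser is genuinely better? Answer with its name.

The stratified and pooled comparisons disagree (Fertiliser H wins within each field drainage; Fertiliser E wins overall), so the answer turns on the causal role of field drainage.
Since field drainage is a pre-existing factor (not a product of the fertiliser) and it affects the outcome on its own, it is a confounder. The stratified rates, not the pooled rate, identify the causal effect.
Within each level — well-drained: 17.3% vs 24.8%; waterlogged: 50.3% vs 75.5% — Fertiliser H is lower every time.

Fertiliser H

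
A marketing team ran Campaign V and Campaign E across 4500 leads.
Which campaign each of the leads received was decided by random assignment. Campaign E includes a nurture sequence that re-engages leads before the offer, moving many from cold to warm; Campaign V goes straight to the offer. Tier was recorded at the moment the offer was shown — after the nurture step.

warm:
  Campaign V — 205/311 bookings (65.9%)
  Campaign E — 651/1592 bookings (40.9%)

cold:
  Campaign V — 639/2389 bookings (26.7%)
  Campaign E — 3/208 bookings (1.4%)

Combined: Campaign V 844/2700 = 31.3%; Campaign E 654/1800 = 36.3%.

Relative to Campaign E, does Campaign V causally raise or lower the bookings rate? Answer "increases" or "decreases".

decreases

The distribution of engagement tier is itself part of what the campaign does — it is an intermediate outcome. Holding it fixed would remove that part of the effect; the total effect is the pooled difference.
Pooled: Campaign V 31.3% vs Campaign E 36.3%; Campaign E is higher overall.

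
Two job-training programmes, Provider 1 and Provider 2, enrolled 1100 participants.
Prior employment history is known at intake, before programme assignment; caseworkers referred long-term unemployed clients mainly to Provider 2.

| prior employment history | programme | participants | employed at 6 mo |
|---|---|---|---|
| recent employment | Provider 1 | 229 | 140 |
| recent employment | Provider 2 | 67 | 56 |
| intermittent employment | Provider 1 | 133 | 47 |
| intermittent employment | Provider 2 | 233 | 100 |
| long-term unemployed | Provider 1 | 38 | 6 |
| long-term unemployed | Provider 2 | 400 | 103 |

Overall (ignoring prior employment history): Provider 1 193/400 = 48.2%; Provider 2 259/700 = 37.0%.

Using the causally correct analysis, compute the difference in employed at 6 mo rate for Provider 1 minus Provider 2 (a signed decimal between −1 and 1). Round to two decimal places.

Nothing the programme does changes prior employment history; the imbalance is an allocation artefact. With prior employment history also predicting the outcome, the pooled figure is confounded, and the within-stratum comparison is the causal one.
Adjusting over the population distribution of prior employment history: 0.269·(0.611−0.836) + 0.333·(0.353−0.429) + 0.398·(0.158−0.258) = -0.125.

-0.13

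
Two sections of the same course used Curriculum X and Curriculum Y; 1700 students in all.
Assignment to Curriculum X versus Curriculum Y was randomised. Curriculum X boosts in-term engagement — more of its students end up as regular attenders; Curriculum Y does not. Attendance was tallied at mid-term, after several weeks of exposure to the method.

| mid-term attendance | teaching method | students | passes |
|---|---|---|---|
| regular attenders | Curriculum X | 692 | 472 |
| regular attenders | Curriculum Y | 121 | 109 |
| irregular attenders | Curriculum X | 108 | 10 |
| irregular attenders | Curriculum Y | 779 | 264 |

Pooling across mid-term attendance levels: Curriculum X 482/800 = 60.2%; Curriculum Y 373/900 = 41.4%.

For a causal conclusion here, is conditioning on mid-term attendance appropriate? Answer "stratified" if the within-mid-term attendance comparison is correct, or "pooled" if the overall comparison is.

The distribution of mid-term attendance is itself part of what the teaching method does — it is an intermediate outcome. Holding it fixed would remove that part of the effect; the total effect is the pooled difference.
Pooled: Curriculum X 60.2% vs Curriculum Y 41.4%; Curriculum X is higher overall.

pooled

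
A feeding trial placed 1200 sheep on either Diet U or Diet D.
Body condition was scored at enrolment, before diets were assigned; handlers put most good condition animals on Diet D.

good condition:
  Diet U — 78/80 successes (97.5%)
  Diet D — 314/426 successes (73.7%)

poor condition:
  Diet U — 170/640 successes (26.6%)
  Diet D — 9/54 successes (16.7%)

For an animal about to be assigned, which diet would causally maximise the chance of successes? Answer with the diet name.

Diet U

Starting body condition satisfies the back-door criterion: it is not a descendant of the diet, and it blocks the spurious path from diet to outcome. Adjusting for it (i.e., using the within-starting body condition rates) gives the causal effect.
Within each level — good condition: 97.5% vs 73.7%; poor condition: 26.6% vs 16.7% — Diet U is higher every time.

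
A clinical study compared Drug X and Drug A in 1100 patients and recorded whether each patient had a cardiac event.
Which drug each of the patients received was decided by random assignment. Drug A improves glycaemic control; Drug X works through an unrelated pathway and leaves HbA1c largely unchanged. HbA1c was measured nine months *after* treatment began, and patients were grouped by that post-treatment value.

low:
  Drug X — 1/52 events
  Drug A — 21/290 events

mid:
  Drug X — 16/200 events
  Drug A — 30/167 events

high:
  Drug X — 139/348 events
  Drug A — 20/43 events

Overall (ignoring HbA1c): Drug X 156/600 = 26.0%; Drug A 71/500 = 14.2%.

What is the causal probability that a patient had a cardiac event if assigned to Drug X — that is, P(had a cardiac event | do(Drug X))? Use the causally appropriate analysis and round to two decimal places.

Within every HbA1c level Drug X has the lower rate, yet pooled Drug A does — Simpson's reversal.
HbA1c is recorded after the drug and is itself shifted by it — it sits on the causal path from drug to outcome. Conditioning on a mediator would strip out part of the effect we want; the pooled comparison gives the total causal effect.
So P(outcome | do(Drug X)) is just the pooled rate for Drug X: 156/600 = 0.260.

0.26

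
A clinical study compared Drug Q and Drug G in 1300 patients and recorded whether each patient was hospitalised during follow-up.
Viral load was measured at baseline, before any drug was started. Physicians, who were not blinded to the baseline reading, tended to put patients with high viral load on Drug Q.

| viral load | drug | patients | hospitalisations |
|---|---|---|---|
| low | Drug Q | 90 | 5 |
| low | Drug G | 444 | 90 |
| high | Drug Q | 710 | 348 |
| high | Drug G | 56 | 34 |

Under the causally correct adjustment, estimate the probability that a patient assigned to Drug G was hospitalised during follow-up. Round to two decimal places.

The viral load-specific comparison favours Drug Q throughout, but the pooled figures favour Drug G. The question is whether to condition on viral load.
Viral load differs across drugs for reasons unrelated to any effect of the drug itself, and it separately predicts the outcome — a classic confounder. We must compare within viral load levels.
Standardising Drug G to the population viral load mix: 0.411·90/444 + 0.589·34/56 = 0.441.

0.44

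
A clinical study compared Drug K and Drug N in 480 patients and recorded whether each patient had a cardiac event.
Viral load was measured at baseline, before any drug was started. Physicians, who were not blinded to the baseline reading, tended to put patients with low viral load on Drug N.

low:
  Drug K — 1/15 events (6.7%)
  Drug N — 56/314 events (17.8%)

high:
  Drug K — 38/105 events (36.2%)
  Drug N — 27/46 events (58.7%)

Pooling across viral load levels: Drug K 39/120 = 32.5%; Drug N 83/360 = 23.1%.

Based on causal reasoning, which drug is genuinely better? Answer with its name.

Drug K

The imbalance in viral load arose from how patients were allocated, not from anything the drug did; and viral load independently affects the outcome. The pooled gap is confounded — condition on viral load.
Within each level — low: 6.7% vs 17.8%; high: 36.2% vs 58.7% — Drug K is lower every time.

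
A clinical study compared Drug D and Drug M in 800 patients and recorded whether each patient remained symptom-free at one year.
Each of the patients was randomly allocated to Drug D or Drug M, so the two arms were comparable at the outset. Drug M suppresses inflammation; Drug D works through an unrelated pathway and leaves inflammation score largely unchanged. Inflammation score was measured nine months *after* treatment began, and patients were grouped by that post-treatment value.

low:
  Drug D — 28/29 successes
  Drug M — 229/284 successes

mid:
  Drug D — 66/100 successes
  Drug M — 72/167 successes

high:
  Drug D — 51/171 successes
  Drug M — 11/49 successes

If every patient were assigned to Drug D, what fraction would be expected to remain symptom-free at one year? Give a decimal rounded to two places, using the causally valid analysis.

0.48

Inflammation score is downstream of the drug. One should not condition on a consequence of treatment, so the overall rates are the right comparison.
So P(outcome | do(Drug D)) is just the pooled rate for Drug D: 145/300 = 0.483.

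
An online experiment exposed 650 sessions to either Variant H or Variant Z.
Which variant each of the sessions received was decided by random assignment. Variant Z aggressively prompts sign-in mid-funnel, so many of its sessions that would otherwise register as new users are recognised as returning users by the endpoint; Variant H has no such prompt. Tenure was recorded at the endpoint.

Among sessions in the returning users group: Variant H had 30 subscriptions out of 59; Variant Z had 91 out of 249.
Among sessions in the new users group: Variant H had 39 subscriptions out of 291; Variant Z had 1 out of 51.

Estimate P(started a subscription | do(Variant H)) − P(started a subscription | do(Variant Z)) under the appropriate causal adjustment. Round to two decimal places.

User tenure is downstream of the variant. One should not condition on a consequence of treatment, so the overall rates are the right comparison.
The causal difference is the pooled difference: 0.197 − 0.307 = -0.110.

-0.11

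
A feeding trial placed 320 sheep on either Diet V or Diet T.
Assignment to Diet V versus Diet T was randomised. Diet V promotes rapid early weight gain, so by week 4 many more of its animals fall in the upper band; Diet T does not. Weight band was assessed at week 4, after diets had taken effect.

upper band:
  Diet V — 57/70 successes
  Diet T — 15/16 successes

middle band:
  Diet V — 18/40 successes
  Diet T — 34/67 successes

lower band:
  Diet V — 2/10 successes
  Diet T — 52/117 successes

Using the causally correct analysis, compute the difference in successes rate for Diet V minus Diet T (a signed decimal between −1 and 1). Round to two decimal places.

+0.14

The distribution of week-4 weight band is itself part of what the diet does — it is an intermediate outcome. Holding it fixed would remove that part of the effect; the total effect is the pooled difference.
The causal difference is the pooled difference: 0.642 − 0.505 = +0.137.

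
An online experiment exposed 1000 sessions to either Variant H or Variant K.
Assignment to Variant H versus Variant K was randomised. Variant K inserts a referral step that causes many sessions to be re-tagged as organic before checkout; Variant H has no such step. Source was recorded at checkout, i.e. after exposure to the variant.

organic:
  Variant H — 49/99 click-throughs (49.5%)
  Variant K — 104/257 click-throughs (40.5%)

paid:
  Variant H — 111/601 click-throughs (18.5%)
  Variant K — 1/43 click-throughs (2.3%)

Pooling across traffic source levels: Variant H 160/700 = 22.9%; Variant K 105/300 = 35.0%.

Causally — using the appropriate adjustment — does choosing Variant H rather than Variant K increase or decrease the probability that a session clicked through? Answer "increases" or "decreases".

Within every traffic source level Variant H has the higher rate, yet pooled Variant K does — Simpson's reversal.
Stratifying would compare variants among sessions the variants themselves sorted into traffic source groups — a form of selection on an intermediate. The unconditioned pooled rates give the total causal effect.
Pooled: Variant H 22.9% vs Variant K 35.0%; Variant K is higher overall.

decreases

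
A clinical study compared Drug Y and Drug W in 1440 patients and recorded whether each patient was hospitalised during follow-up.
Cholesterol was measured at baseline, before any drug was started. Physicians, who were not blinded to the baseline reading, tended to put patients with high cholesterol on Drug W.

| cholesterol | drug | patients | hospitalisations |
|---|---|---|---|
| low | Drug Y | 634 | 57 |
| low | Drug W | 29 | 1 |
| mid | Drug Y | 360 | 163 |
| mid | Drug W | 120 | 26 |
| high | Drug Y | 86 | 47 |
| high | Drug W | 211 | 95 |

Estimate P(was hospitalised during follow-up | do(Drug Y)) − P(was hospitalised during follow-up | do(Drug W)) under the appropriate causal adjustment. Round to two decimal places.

Cholesterol differs across drugs for reasons unrelated to any effect of the drug itself, and it separately predicts the outcome — a classic confounder. We must compare within cholesterol levels.
Adjusting over the population distribution of cholesterol: 0.460·(0.090−0.034) + 0.333·(0.453−0.217) + 0.206·(0.547−0.450) = +0.124.

+0.12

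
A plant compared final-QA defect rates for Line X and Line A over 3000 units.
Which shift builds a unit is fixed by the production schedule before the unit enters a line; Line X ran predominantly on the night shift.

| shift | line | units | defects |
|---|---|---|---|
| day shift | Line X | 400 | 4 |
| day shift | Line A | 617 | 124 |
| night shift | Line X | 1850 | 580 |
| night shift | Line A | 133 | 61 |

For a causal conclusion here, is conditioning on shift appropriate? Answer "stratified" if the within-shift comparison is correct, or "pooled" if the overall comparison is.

The shift-specific comparison favours Line X throughout, but the pooled figures favour Line A. The question is whether to condition on shift.
Shift is set before the line has any effect — it is not caused by the line — and it independently drives the outcome. That makes it a confounder, so the causal comparison is within shift levels.
Within each level — day shift: 1.0% vs 20.1%; night shift: 31.4% vs 45.9% — Line X is lower every time.

stratified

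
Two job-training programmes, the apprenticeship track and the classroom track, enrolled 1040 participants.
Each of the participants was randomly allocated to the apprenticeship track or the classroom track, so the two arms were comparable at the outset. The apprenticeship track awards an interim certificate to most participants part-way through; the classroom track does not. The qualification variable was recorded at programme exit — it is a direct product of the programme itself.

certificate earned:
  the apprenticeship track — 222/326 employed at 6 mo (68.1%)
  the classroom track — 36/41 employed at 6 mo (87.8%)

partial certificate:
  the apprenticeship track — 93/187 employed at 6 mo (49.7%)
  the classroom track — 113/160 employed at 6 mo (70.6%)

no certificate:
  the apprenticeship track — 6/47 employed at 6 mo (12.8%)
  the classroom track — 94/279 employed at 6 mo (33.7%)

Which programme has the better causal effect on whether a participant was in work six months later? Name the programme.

Within every qualification attained during the programme level the classroom track has the higher rate, yet pooled the apprenticeship track does — Simpson's reversal.
Qualification attained during the programme is downstream of the programme. One should not condition on a consequence of treatment, so the overall rates are the right comparison.
Pooled: the apprenticeship track 57.3% vs the classroom track 50.6%; the apprenticeship track is higher overall.

the apprenticeship track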